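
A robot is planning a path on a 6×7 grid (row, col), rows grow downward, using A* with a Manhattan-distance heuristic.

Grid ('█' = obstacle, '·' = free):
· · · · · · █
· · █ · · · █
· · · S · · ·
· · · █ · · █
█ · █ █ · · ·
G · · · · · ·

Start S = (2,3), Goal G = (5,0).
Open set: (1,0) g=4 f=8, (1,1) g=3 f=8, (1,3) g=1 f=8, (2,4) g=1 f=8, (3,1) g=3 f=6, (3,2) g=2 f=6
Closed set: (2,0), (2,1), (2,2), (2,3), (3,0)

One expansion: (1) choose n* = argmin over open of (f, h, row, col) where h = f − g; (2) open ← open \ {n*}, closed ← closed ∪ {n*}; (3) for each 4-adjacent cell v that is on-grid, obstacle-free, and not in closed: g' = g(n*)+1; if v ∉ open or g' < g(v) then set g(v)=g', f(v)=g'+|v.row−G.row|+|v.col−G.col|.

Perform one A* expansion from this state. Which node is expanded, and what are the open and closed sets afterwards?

step 1: expand (3,1) (f=6, h=3) → closed; open now [(1,0) g=4 f=8, (1,1) g=3 f=8, (1,3) g=1 f=8, (2,4) g=1 f=8, (3,2) g=2 f=6, (4,1) g=4 f=6]

expanded=(3,1); open=[(1,0) g=4 f=8, (1,1) g=3 f=8, (1,3) g=1 f=8, (2,4) g=1 f=8, (3,2) g=2 f=6, (4,1) g=4 f=6]; closed=[(2,0), (2,1), (2,2), (2,3), (3,0), (3,1)]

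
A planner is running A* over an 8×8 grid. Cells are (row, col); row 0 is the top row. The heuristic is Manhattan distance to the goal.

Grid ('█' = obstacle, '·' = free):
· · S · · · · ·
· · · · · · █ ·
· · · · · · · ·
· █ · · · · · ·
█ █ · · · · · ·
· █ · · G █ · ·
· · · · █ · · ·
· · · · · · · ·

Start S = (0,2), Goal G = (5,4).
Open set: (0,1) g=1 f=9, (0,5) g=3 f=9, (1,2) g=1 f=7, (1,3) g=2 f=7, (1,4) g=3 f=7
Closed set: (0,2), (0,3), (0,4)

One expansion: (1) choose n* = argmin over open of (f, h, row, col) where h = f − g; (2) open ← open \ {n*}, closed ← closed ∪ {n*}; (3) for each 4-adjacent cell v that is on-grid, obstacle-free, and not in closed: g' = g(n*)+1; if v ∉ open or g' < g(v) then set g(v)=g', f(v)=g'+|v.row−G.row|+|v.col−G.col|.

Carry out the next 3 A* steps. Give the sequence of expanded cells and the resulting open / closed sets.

step 1: expand (1,4) (f=7, h=4) → closed; open now [(0,1) g=1 f=9, (0,5) g=3 f=9, (1,2) g=1 f=7, (1,3) g=2 f=7, (1,5) g=4 f=9, (2,4) g=4 f=7]
step 2: expand (2,4) (f=7, h=3) → closed; open now [(0,1) g=1 f=9, (0,5) g=3 f=9, (1,2) g=1 f=7, (1,3) g=2 f=7, (1,5) g=4 f=9, (2,3) g=5 f=9, (2,5) g=5 f=9, (3,4) g=5 f=7]
step 3: expand (3,4) (f=7, h=2) → closed; open now [(0,1) g=1 f=9, (0,5) g=3 f=9, (1,2) g=1 f=7, (1,3) g=2 f=7, (1,5) g=4 f=9, (2,3) g=5 f=9, (2,5) g=5 f=9, (3,3) g=6 f=9, (3,5) g=6 f=9, (4,4) g=6 f=7]

order=[(1,4) → (2,4) → (3,4)]; open=[(0,1) g=1 f=9, (0,5) g=3 f=9, (1,2) g=1 f=7, (1,3) g=2 f=7, (1,5) g=4 f=9, (2,3) g=5 f=9, (2,5) g=5 f=9, (3,3) g=6 f=9, (3,5) g=6 f=9, (4,4) g=6 f=7]; closed=[(0,2), (0,3), (0,4), (1,4), (2,4), (3,4)]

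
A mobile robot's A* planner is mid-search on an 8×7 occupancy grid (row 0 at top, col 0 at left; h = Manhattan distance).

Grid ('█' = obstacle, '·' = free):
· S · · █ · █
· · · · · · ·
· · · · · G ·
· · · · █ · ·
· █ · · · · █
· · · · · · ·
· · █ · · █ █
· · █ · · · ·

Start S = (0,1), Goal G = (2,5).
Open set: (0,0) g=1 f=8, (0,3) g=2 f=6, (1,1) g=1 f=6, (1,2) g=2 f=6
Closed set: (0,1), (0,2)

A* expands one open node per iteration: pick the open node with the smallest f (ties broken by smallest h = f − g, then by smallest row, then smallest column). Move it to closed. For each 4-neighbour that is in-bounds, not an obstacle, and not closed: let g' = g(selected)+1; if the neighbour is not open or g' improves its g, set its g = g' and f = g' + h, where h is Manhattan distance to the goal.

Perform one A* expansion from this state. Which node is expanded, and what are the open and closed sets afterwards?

expanded=(0,3); open=[(0,0) g=1 f=8, (1,1) g=1 f=6, (1,2) g=2 f=6, (1,3) g=3 f=6]; closed=[(0,1), (0,2), (0,3)]

step 1: expand (0,3) (f=6, h=4) → closed; open now [(0,0) g=1 f=8, (1,1) g=1 f=6, (1,2) g=2 f=6, (1,3) g=3 f=6]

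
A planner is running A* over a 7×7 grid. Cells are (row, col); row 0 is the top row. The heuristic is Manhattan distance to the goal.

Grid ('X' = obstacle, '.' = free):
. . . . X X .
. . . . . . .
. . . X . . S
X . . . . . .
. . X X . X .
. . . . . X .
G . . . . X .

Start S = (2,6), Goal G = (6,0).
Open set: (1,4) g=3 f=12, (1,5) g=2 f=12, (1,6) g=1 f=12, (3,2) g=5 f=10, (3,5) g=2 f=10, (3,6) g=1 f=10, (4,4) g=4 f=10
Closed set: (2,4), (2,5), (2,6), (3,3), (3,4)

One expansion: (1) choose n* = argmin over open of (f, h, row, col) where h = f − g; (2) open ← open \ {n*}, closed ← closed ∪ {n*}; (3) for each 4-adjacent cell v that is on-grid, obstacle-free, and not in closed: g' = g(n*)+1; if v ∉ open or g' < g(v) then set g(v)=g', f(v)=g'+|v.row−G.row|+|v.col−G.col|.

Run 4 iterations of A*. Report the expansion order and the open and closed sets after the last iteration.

step 1: expand (3,2) (f=10, h=5) → closed; open now [(1,4) g=3 f=12, (1,5) g=2 f=12, (1,6) g=1 f=12, (2,2) g=6 f=12, (3,1) g=6 f=10, (3,5) g=2 f=10, (3,6) g=1 f=10, (4,4) g=4 f=10]
step 2: expand (3,1) (f=10, h=4) → closed; open now [(1,4) g=3 f=12, (1,5) g=2 f=12, (1,6) g=1 f=12, (2,1) g=7 f=12, (2,2) g=6 f=12, (3,5) g=2 f=10, (3,6) g=1 f=10, (4,1) g=7 f=10, (4,4) g=4 f=10]
step 3: expand (4,1) (f=10, h=3) → closed; open now [(1,4) g=3 f=12, (1,5) g=2 f=12, (1,6) g=1 f=12, (2,1) g=7 f=12, (2,2) g=6 f=12, (3,5) g=2 f=10, (3,6) g=1 f=10, (4,0) g=8 f=10, (4,4) g=4 f=10, (5,1) g=8 f=10]
step 4: expand (4,0) (f=10, h=2) → closed; open now [(1,4) g=3 f=12, (1,5) g=2 f=12, (1,6) g=1 f=12, (2,1) g=7 f=12, (2,2) g=6 f=12, (3,5) g=2 f=10, (3,6) g=1 f=10, (4,4) g=4 f=10, (5,0) g=9 f=10, (5,1) g=8 f=10]

order=[(3,2) → (3,1) → (4,1) → (4,0)]; open=[(1,4) g=3 f=12, (1,5) g=2 f=12, (1,6) g=1 f=12, (2,1) g=7 f=12, (2,2) g=6 f=12, (3,5) g=2 f=10, (3,6) g=1 f=10, (4,4) g=4 f=10, (5,0) g=9 f=10, (5,1) g=8 f=10]; closed=[(2,4), (2,5), (2,6), (3,1), (3,2), (3,3), (3,4), (4,0), (4,1)]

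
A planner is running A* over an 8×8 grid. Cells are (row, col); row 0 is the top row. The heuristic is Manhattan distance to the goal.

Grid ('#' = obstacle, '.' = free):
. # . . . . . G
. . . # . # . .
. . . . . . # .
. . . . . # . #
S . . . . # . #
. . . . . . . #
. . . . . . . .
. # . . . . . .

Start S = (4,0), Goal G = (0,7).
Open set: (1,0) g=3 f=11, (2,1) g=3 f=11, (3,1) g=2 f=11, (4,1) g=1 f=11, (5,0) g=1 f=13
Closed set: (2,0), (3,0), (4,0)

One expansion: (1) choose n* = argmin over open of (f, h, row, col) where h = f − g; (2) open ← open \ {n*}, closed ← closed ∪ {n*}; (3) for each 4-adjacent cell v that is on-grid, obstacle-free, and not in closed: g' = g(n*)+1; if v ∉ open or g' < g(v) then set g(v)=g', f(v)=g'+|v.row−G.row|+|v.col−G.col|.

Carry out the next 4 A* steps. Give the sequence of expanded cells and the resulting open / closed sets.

order=[(1,0) → (0,0) → (1,1) → (1,2)]; open=[(0,2) g=6 f=11, (2,1) g=3 f=11, (2,2) g=6 f=13, (3,1) g=2 f=11, (4,1) g=1 f=11, (5,0) g=1 f=13]; closed=[(0,0), (1,0), (1,1), (1,2), (2,0), (3,0), (4,0)]

step 1: expand (1,0) (f=11, h=8) → closed; open now [(0,0) g=4 f=11, (1,1) g=4 f=11, (2,1) g=3 f=11, (3,1) g=2 f=11, (4,1) g=1 f=11, (5,0) g=1 f=13]
step 2: expand (0,0) (f=11, h=7) → closed; open now [(1,1) g=4 f=11, (2,1) g=3 f=11, (3,1) g=2 f=11, (4,1) g=1 f=11, (5,0) g=1 f=13]
step 3: expand (1,1) (f=11, h=7) → closed; open now [(1,2) g=5 f=11, (2,1) g=3 f=11, (3,1) g=2 f=11, (4,1) g=1 f=11, (5,0) g=1 f=13]
step 4: expand (1,2) (f=11, h=6) → closed; open now [(0,2) g=6 f=11, (2,1) g=3 f=11, (2,2) g=6 f=13, (3,1) g=2 f=11, (4,1) g=1 f=11, (5,0) g=1 f=13]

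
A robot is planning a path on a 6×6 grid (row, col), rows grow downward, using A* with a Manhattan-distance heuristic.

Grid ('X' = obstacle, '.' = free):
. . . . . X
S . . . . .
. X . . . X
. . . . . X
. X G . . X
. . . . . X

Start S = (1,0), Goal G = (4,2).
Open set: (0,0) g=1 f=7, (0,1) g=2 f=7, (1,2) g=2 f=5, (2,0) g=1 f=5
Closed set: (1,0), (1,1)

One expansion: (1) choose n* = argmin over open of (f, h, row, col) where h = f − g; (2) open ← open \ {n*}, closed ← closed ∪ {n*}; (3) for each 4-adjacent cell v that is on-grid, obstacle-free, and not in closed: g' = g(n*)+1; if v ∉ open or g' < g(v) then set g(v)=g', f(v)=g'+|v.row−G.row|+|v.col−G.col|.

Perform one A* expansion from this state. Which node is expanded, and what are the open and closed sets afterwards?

step 1: expand (1,2) (f=5, h=3) → closed; open now [(0,0) g=1 f=7, (0,1) g=2 f=7, (0,2) g=3 f=7, (1,3) g=3 f=7, (2,0) g=1 f=5, (2,2) g=3 f=5]

expanded=(1,2); open=[(0,0) g=1 f=7, (0,1) g=2 f=7, (0,2) g=3 f=7, (1,3) g=3 f=7, (2,0) g=1 f=5, (2,2) g=3 f=5]; closed=[(1,0), (1,1), (1,2)]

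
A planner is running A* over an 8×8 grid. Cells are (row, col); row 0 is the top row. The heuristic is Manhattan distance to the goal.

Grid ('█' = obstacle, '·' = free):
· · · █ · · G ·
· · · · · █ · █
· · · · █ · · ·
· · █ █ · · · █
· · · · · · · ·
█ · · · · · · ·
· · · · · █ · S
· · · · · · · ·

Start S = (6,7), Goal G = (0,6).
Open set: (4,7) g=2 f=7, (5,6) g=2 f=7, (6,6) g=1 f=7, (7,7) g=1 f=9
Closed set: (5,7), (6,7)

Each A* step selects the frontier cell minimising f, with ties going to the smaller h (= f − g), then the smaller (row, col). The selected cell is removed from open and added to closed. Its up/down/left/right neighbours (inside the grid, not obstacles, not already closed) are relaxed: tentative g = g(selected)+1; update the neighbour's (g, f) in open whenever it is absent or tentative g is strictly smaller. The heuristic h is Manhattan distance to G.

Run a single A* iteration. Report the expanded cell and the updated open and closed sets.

step 1: expand (4,7) (f=7, h=5) → closed; open now [(4,6) g=3 f=7, (5,6) g=2 f=7, (6,6) g=1 f=7, (7,7) g=1 f=9]

expanded=(4,7); open=[(4,6) g=3 f=7, (5,6) g=2 f=7, (6,6) g=1 f=7, (7,7) g=1 f=9]; closed=[(4,7), (5,7), (6,7)]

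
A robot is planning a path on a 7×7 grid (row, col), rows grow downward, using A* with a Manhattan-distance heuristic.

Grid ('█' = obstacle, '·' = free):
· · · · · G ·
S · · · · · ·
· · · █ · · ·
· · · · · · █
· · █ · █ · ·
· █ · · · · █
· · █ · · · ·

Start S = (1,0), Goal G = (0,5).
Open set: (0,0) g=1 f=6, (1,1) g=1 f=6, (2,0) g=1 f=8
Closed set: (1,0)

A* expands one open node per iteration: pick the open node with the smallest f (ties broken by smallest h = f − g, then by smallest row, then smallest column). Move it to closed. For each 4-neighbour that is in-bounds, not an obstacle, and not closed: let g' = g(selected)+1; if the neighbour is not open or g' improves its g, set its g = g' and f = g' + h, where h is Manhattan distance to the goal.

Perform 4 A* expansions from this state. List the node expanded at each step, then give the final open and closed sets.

order=[(0,0) → (0,1) → (0,2) → (0,3)]; open=[(0,4) g=5 f=6, (1,1) g=1 f=6, (1,2) g=4 f=8, (1,3) g=5 f=8, (2,0) g=1 f=8]; closed=[(0,0), (0,1), (0,2), (0,3), (1,0)]

step 1: expand (0,0) (f=6, h=5) → closed; open now [(0,1) g=2 f=6, (1,1) g=1 f=6, (2,0) g=1 f=8]
step 2: expand (0,1) (f=6, h=4) → closed; open now [(0,2) g=3 f=6, (1,1) g=1 f=6, (2,0) g=1 f=8]
step 3: expand (0,2) (f=6, h=3) → closed; open now [(0,3) g=4 f=6, (1,1) g=1 f=6, (1,2) g=4 f=8, (2,0) g=1 f=8]
step 4: expand (0,3) (f=6, h=2) → closed; open now [(0,4) g=5 f=6, (1,1) g=1 f=6, (1,2) g=4 f=8, (1,3) g=5 f=8, (2,0) g=1 f=8]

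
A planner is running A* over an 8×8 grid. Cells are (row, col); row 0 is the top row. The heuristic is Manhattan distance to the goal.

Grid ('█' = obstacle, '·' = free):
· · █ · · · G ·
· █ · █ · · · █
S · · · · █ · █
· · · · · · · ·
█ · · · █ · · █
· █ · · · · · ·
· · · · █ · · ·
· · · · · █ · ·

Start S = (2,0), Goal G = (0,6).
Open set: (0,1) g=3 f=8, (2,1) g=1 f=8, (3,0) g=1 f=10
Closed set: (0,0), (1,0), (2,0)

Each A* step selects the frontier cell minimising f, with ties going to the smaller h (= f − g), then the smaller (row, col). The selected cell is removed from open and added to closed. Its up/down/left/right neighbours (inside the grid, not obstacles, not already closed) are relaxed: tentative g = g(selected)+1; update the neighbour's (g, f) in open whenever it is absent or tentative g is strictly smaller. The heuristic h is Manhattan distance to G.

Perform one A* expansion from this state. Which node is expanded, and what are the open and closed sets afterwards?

expanded=(0,1); open=[(2,1) g=1 f=8, (3,0) g=1 f=10]; closed=[(0,0), (0,1), (1,0), (2,0)]

step 1: expand (0,1) (f=8, h=5) → closed; open now [(2,1) g=1 f=8, (3,0) g=1 f=10]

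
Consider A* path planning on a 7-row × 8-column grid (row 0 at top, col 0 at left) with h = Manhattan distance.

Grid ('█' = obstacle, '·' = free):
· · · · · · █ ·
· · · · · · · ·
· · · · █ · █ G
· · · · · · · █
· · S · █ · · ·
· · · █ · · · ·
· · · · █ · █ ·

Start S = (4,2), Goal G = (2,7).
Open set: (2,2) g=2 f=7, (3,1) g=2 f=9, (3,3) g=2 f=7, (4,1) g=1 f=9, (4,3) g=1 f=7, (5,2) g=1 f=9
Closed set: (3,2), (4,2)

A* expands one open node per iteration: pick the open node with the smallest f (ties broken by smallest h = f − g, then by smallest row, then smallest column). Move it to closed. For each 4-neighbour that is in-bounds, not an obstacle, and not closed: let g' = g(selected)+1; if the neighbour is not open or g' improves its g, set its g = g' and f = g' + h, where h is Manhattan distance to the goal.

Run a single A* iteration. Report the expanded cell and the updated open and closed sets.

step 1: expand (2,2) (f=7, h=5) → closed; open now [(1,2) g=3 f=9, (2,1) g=3 f=9, (2,3) g=3 f=7, (3,1) g=2 f=9, (3,3) g=2 f=7, (4,1) g=1 f=9, (4,3) g=1 f=7, (5,2) g=1 f=9]

expanded=(2,2); open=[(1,2) g=3 f=9, (2,1) g=3 f=9, (2,3) g=3 f=7, (3,1) g=2 f=9, (3,3) g=2 f=7, (4,1) g=1 f=9, (4,3) g=1 f=7, (5,2) g=1 f=9]; closed=[(2,2), (3,2), (4,2)]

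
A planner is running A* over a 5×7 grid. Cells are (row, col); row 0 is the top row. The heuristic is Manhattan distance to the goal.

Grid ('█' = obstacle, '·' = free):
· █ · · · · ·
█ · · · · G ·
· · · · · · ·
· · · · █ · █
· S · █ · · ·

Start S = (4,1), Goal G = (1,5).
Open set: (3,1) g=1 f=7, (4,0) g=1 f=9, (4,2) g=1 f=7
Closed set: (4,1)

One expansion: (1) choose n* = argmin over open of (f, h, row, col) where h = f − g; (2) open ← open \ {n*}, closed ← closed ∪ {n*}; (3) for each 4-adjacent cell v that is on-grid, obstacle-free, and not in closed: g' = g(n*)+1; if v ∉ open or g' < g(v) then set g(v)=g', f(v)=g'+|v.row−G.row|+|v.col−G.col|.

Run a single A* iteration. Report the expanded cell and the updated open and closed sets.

step 1: expand (3,1) (f=7, h=6) → closed; open now [(2,1) g=2 f=7, (3,0) g=2 f=9, (3,2) g=2 f=7, (4,0) g=1 f=9, (4,2) g=1 f=7]

expanded=(3,1); open=[(2,1) g=2 f=7, (3,0) g=2 f=9, (3,2) g=2 f=7, (4,0) g=1 f=9, (4,2) g=1 f=7]; closed=[(3,1), (4,1)]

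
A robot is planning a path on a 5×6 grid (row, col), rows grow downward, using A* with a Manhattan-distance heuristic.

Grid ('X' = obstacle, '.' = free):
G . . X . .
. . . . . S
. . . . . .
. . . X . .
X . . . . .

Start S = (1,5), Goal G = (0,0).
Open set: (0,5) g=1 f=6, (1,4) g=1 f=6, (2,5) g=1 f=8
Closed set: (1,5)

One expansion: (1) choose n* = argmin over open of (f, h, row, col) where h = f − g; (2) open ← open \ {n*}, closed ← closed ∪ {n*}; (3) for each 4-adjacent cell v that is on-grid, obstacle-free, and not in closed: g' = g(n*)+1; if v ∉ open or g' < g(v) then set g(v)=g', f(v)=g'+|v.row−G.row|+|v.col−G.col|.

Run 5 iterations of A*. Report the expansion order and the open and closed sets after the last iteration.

step 1: expand (0,5) (f=6, h=5) → closed; open now [(0,4) g=2 f=6, (1,4) g=1 f=6, (2,5) g=1 f=8]
step 2: expand (0,4) (f=6, h=4) → closed; open now [(1,4) g=1 f=6, (2,5) g=1 f=8]
step 3: expand (1,4) (f=6, h=5) → closed; open now [(1,3) g=2 f=6, (2,4) g=2 f=8, (2,5) g=1 f=8]
step 4: expand (1,3) (f=6, h=4) → closed; open now [(1,2) g=3 f=6, (2,3) g=3 f=8, (2,4) g=2 f=8, (2,5) g=1 f=8]
step 5: expand (1,2) (f=6, h=3) → closed; open now [(0,2) g=4 f=6, (1,1) g=4 f=6, (2,2) g=4 f=8, (2,3) g=3 f=8, (2,4) g=2 f=8, (2,5) g=1 f=8]

order=[(0,5) → (0,4) → (1,4) → (1,3) → (1,2)]; open=[(0,2) g=4 f=6, (1,1) g=4 f=6, (2,2) g=4 f=8, (2,3) g=3 f=8, (2,4) g=2 f=8, (2,5) g=1 f=8]; closed=[(0,4), (0,5), (1,2), (1,3), (1,4), (1,5)]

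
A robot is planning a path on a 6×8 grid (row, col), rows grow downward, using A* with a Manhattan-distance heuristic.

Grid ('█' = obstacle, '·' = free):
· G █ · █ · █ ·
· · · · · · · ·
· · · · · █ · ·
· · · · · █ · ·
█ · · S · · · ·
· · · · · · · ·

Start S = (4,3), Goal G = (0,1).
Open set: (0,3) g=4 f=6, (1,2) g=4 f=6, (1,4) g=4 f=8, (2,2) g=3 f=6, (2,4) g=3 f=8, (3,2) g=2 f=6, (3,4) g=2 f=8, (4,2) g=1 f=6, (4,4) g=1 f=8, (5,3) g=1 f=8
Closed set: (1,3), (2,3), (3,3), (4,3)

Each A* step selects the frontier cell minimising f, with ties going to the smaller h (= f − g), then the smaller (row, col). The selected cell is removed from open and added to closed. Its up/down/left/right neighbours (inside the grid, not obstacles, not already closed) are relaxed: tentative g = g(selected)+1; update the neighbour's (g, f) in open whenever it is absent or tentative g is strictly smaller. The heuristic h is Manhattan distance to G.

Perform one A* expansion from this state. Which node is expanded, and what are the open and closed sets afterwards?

expanded=(0,3); open=[(1,2) g=4 f=6, (1,4) g=4 f=8, (2,2) g=3 f=6, (2,4) g=3 f=8, (3,2) g=2 f=6, (3,4) g=2 f=8, (4,2) g=1 f=6, (4,4) g=1 f=8, (5,3) g=1 f=8]; closed=[(0,3), (1,3), (2,3), (3,3), (4,3)]

step 1: expand (0,3) (f=6, h=2) → closed; open now [(1,2) g=4 f=6, (1,4) g=4 f=8, (2,2) g=3 f=6, (2,4) g=3 f=8, (3,2) g=2 f=6, (3,4) g=2 f=8, (4,2) g=1 f=6, (4,4) g=1 f=8, (5,3) g=1 f=8]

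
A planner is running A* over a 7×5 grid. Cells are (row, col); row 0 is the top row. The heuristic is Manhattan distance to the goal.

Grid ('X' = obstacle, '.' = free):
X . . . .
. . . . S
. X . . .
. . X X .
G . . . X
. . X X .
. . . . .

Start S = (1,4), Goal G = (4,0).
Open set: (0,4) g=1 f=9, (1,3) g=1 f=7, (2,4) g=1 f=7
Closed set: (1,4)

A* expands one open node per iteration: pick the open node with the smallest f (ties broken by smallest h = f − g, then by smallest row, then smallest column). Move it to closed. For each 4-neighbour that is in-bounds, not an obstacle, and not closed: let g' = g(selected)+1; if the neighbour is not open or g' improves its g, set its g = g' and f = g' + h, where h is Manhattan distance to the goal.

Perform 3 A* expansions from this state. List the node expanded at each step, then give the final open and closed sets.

step 1: expand (1,3) (f=7, h=6) → closed; open now [(0,3) g=2 f=9, (0,4) g=1 f=9, (1,2) g=2 f=7, (2,3) g=2 f=7, (2,4) g=1 f=7]
step 2: expand (1,2) (f=7, h=5) → closed; open now [(0,2) g=3 f=9, (0,3) g=2 f=9, (0,4) g=1 f=9, (1,1) g=3 f=7, (2,2) g=3 f=7, (2,3) g=2 f=7, (2,4) g=1 f=7]
step 3: expand (1,1) (f=7, h=4) → closed; open now [(0,1) g=4 f=9, (0,2) g=3 f=9, (0,3) g=2 f=9, (0,4) g=1 f=9, (1,0) g=4 f=7, (2,2) g=3 f=7, (2,3) g=2 f=7, (2,4) g=1 f=7]

order=[(1,3) → (1,2) → (1,1)]; open=[(0,1) g=4 f=9, (0,2) g=3 f=9, (0,3) g=2 f=9, (0,4) g=1 f=9, (1,0) g=4 f=7, (2,2) g=3 f=7, (2,3) g=2 f=7, (2,4) g=1 f=7]; closed=[(1,1), (1,2), (1,3), (1,4)]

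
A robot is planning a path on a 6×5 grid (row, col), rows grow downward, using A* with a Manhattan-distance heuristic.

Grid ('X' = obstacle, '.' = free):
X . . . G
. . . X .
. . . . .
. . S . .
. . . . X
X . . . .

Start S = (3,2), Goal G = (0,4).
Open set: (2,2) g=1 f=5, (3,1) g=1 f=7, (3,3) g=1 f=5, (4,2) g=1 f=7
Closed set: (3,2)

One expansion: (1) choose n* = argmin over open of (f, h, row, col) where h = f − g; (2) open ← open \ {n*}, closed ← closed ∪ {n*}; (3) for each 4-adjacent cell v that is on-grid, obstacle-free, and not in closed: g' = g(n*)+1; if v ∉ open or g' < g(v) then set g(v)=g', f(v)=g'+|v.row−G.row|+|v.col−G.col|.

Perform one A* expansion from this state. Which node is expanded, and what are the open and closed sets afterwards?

step 1: expand (2,2) (f=5, h=4) → closed; open now [(1,2) g=2 f=5, (2,1) g=2 f=7, (2,3) g=2 f=5, (3,1) g=1 f=7, (3,3) g=1 f=5, (4,2) g=1 f=7]

expanded=(2,2); open=[(1,2) g=2 f=5, (2,1) g=2 f=7, (2,3) g=2 f=5, (3,1) g=1 f=7, (3,3) g=1 f=5, (4,2) g=1 f=7]; closed=[(2,2), (3,2)]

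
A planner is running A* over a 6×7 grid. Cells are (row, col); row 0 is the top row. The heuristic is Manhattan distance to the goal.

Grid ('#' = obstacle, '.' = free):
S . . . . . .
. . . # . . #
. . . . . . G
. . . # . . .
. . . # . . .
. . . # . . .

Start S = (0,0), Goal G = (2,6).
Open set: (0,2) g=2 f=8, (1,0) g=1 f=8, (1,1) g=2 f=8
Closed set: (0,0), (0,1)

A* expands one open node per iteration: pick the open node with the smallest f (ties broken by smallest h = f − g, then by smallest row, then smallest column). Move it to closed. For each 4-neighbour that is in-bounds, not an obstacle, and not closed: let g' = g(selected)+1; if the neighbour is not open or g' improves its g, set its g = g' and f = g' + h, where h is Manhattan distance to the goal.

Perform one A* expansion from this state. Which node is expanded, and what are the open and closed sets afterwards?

step 1: expand (0,2) (f=8, h=6) → closed; open now [(0,3) g=3 f=8, (1,0) g=1 f=8, (1,1) g=2 f=8, (1,2) g=3 f=8]

expanded=(0,2); open=[(0,3) g=3 f=8, (1,0) g=1 f=8, (1,1) g=2 f=8, (1,2) g=3 f=8]; closed=[(0,0), (0,1), (0,2)]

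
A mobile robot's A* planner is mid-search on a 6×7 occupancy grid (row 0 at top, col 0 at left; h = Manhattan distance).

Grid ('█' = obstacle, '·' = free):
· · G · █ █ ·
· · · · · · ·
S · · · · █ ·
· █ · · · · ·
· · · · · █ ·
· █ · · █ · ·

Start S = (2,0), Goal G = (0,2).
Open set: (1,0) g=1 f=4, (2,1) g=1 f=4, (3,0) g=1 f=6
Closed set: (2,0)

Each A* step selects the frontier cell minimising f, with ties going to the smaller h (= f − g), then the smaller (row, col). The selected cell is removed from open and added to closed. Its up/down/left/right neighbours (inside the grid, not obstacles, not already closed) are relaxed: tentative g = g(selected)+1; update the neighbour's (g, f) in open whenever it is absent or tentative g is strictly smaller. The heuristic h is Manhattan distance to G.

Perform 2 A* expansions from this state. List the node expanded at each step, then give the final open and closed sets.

order=[(1,0) → (0,0)]; open=[(0,1) g=3 f=4, (1,1) g=2 f=4, (2,1) g=1 f=4, (3,0) g=1 f=6]; closed=[(0,0), (1,0), (2,0)]

step 1: expand (1,0) (f=4, h=3) → closed; open now [(0,0) g=2 f=4, (1,1) g=2 f=4, (2,1) g=1 f=4, (3,0) g=1 f=6]
step 2: expand (0,0) (f=4, h=2) → closed; open now [(0,1) g=3 f=4, (1,1) g=2 f=4, (2,1) g=1 f=4, (3,0) g=1 f=6]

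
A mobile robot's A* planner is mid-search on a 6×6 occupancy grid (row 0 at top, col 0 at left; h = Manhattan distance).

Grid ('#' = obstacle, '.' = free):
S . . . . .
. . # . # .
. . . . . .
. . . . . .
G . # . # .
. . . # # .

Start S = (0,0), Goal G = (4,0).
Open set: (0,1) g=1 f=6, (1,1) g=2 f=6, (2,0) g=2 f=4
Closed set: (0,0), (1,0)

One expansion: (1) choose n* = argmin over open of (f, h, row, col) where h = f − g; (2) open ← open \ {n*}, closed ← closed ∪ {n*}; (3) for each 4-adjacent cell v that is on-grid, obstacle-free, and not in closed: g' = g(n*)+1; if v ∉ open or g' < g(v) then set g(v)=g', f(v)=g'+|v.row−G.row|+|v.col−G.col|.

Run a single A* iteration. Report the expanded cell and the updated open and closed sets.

expanded=(2,0); open=[(0,1) g=1 f=6, (1,1) g=2 f=6, (2,1) g=3 f=6, (3,0) g=3 f=4]; closed=[(0,0), (1,0), (2,0)]

step 1: expand (2,0) (f=4, h=2) → closed; open now [(0,1) g=1 f=6, (1,1) g=2 f=6, (2,1) g=3 f=6, (3,0) g=3 f=4]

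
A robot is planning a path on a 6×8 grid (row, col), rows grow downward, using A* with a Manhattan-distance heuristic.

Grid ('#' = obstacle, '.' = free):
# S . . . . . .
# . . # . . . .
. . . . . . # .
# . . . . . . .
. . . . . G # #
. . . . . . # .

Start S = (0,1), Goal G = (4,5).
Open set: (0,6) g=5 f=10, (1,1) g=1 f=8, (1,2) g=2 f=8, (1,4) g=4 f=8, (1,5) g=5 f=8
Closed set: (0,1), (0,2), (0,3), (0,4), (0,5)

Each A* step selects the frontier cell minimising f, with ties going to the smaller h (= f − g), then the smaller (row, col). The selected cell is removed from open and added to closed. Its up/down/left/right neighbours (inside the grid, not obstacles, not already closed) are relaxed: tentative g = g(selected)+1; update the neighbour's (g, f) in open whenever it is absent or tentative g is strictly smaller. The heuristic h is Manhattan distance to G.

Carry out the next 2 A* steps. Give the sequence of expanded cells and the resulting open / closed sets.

order=[(1,5) → (2,5)]; open=[(0,6) g=5 f=10, (1,1) g=1 f=8, (1,2) g=2 f=8, (1,4) g=4 f=8, (1,6) g=6 f=10, (2,4) g=7 f=10, (3,5) g=7 f=8]; closed=[(0,1), (0,2), (0,3), (0,4), (0,5), (1,5), (2,5)]

step 1: expand (1,5) (f=8, h=3) → closed; open now [(0,6) g=5 f=10, (1,1) g=1 f=8, (1,2) g=2 f=8, (1,4) g=4 f=8, (1,6) g=6 f=10, (2,5) g=6 f=8]
step 2: expand (2,5) (f=8, h=2) → closed; open now [(0,6) g=5 f=10, (1,1) g=1 f=8, (1,2) g=2 f=8, (1,4) g=4 f=8, (1,6) g=6 f=10, (2,4) g=7 f=10, (3,5) g=7 f=8]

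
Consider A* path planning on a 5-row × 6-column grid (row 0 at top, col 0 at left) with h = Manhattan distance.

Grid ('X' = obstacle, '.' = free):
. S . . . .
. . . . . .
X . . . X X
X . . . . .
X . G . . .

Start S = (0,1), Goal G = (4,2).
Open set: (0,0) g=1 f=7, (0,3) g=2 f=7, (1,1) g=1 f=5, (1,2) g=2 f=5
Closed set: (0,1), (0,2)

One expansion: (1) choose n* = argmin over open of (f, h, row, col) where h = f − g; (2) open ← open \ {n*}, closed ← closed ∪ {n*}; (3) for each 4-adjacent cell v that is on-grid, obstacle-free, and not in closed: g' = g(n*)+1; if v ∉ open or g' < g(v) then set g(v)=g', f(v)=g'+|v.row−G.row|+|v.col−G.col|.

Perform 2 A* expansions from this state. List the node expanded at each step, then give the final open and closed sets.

order=[(1,2) → (2,2)]; open=[(0,0) g=1 f=7, (0,3) g=2 f=7, (1,1) g=1 f=5, (1,3) g=3 f=7, (2,1) g=4 f=7, (2,3) g=4 f=7, (3,2) g=4 f=5]; closed=[(0,1), (0,2), (1,2), (2,2)]

step 1: expand (1,2) (f=5, h=3) → closed; open now [(0,0) g=1 f=7, (0,3) g=2 f=7, (1,1) g=1 f=5, (1,3) g=3 f=7, (2,2) g=3 f=5]
step 2: expand (2,2) (f=5, h=2) → closed; open now [(0,0) g=1 f=7, (0,3) g=2 f=7, (1,1) g=1 f=5, (1,3) g=3 f=7, (2,1) g=4 f=7, (2,3) g=4 f=7, (3,2) g=4 f=5]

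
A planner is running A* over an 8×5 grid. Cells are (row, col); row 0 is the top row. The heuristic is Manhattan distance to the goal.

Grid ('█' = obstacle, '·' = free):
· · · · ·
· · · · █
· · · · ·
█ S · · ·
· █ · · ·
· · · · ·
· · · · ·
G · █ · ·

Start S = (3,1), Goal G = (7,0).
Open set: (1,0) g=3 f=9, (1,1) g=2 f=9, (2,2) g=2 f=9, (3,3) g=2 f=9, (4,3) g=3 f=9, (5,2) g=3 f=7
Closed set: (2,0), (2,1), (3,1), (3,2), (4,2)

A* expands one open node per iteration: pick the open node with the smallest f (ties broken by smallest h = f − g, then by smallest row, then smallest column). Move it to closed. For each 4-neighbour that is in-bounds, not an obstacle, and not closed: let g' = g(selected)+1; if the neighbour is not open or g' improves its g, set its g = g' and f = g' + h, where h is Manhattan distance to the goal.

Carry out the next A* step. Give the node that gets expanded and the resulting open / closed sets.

step 1: expand (5,2) (f=7, h=4) → closed; open now [(1,0) g=3 f=9, (1,1) g=2 f=9, (2,2) g=2 f=9, (3,3) g=2 f=9, (4,3) g=3 f=9, (5,1) g=4 f=7, (5,3) g=4 f=9, (6,2) g=4 f=7]

expanded=(5,2); open=[(1,0) g=3 f=9, (1,1) g=2 f=9, (2,2) g=2 f=9, (3,3) g=2 f=9, (4,3) g=3 f=9, (5,1) g=4 f=7, (5,3) g=4 f=9, (6,2) g=4 f=7]; closed=[(2,0), (2,1), (3,1), (3,2), (4,2), (5,2)]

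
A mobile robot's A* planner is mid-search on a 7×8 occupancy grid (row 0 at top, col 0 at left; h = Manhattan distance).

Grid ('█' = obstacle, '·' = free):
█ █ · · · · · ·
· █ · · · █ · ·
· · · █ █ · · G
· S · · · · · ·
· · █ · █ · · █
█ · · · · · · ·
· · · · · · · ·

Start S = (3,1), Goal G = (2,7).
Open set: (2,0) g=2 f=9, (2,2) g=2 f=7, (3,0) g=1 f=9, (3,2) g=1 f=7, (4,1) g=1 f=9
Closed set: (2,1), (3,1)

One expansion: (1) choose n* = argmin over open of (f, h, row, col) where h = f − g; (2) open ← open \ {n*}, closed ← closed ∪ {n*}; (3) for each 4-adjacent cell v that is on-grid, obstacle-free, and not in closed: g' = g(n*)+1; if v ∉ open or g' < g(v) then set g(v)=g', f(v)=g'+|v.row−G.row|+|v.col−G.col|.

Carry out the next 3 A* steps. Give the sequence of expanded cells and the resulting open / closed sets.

step 1: expand (2,2) (f=7, h=5) → closed; open now [(1,2) g=3 f=9, (2,0) g=2 f=9, (3,0) g=1 f=9, (3,2) g=1 f=7, (4,1) g=1 f=9]
step 2: expand (3,2) (f=7, h=6) → closed; open now [(1,2) g=3 f=9, (2,0) g=2 f=9, (3,0) g=1 f=9, (3,3) g=2 f=7, (4,1) g=1 f=9]
step 3: expand (3,3) (f=7, h=5) → closed; open now [(1,2) g=3 f=9, (2,0) g=2 f=9, (3,0) g=1 f=9, (3,4) g=3 f=7, (4,1) g=1 f=9, (4,3) g=3 f=9]

order=[(2,2) → (3,2) → (3,3)]; open=[(1,2) g=3 f=9, (2,0) g=2 f=9, (3,0) g=1 f=9, (3,4) g=3 f=7, (4,1) g=1 f=9, (4,3) g=3 f=9]; closed=[(2,1), (2,2), (3,1), (3,2), (3,3)]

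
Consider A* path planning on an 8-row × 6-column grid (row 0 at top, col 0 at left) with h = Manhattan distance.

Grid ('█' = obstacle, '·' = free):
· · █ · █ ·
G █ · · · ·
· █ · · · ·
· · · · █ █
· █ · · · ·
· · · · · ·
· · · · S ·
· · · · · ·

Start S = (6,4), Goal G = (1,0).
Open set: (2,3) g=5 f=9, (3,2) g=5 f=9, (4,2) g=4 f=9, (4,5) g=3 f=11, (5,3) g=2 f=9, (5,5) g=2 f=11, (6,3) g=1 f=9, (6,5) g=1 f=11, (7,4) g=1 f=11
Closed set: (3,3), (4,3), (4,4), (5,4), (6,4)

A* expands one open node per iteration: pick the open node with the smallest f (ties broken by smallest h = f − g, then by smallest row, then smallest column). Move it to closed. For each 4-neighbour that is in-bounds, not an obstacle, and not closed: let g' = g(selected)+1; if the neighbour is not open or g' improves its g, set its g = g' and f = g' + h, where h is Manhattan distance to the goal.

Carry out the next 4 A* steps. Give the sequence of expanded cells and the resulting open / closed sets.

step 1: expand (2,3) (f=9, h=4) → closed; open now [(1,3) g=6 f=9, (2,2) g=6 f=9, (2,4) g=6 f=11, (3,2) g=5 f=9, (4,2) g=4 f=9, (4,5) g=3 f=11, (5,3) g=2 f=9, (5,5) g=2 f=11, (6,3) g=1 f=9, (6,5) g=1 f=11, (7,4) g=1 f=11]
step 2: expand (1,3) (f=9, h=3) → closed; open now [(0,3) g=7 f=11, (1,2) g=7 f=9, (1,4) g=7 f=11, (2,2) g=6 f=9, (2,4) g=6 f=11, (3,2) g=5 f=9, (4,2) g=4 f=9, (4,5) g=3 f=11, (5,3) g=2 f=9, (5,5) g=2 f=11, (6,3) g=1 f=9, (6,5) g=1 f=11, (7,4) g=1 f=11]
step 3: expand (1,2) (f=9, h=2) → closed; open now [(0,3) g=7 f=11, (1,4) g=7 f=11, (2,2) g=6 f=9, (2,4) g=6 f=11, (3,2) g=5 f=9, (4,2) g=4 f=9, (4,5) g=3 f=11, (5,3) g=2 f=9, (5,5) g=2 f=11, (6,3) g=1 f=9, (6,5) g=1 f=11, (7,4) g=1 f=11]
step 4: expand (2,2) (f=9, h=3) → closed; open now [(0,3) g=7 f=11, (1,4) g=7 f=11, (2,4) g=6 f=11, (3,2) g=5 f=9, (4,2) g=4 f=9, (4,5) g=3 f=11, (5,3) g=2 f=9, (5,5) g=2 f=11, (6,3) g=1 f=9, (6,5) g=1 f=11, (7,4) g=1 f=11]

order=[(2,3) → (1,3) → (1,2) → (2,2)]; open=[(0,3) g=7 f=11, (1,4) g=7 f=11, (2,4) g=6 f=11, (3,2) g=5 f=9, (4,2) g=4 f=9, (4,5) g=3 f=11, (5,3) g=2 f=9, (5,5) g=2 f=11, (6,3) g=1 f=9, (6,5) g=1 f=11, (7,4) g=1 f=11]; closed=[(1,2), (1,3), (2,2), (2,3), (3,3), (4,3), (4,4), (5,4), (6,4)]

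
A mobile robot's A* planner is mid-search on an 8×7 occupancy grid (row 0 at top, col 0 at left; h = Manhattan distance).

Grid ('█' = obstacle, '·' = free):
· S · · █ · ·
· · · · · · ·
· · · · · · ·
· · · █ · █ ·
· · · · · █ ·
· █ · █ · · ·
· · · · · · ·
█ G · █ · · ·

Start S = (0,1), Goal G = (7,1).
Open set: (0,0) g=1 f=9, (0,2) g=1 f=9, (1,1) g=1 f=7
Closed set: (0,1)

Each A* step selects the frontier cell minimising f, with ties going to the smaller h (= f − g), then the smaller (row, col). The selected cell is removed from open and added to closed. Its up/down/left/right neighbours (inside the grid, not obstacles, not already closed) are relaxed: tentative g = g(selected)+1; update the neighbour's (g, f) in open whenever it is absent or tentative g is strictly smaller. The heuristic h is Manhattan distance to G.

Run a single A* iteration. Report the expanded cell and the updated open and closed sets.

step 1: expand (1,1) (f=7, h=6) → closed; open now [(0,0) g=1 f=9, (0,2) g=1 f=9, (1,0) g=2 f=9, (1,2) g=2 f=9, (2,1) g=2 f=7]

expanded=(1,1); open=[(0,0) g=1 f=9, (0,2) g=1 f=9, (1,0) g=2 f=9, (1,2) g=2 f=9, (2,1) g=2 f=7]; closed=[(0,1), (1,1)]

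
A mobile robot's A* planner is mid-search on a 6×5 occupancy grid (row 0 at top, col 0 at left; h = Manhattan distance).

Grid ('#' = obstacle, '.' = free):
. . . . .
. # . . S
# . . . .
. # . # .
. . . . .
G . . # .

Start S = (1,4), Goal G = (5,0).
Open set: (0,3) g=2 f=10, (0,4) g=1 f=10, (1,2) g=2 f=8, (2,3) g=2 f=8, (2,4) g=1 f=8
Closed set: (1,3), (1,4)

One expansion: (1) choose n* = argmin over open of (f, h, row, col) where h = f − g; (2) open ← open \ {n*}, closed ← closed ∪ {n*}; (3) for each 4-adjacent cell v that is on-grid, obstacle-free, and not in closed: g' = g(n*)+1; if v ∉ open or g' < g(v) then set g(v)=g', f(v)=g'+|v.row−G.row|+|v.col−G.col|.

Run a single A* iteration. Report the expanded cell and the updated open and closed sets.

step 1: expand (1,2) (f=8, h=6) → closed; open now [(0,2) g=3 f=10, (0,3) g=2 f=10, (0,4) g=1 f=10, (2,2) g=3 f=8, (2,3) g=2 f=8, (2,4) g=1 f=8]

expanded=(1,2); open=[(0,2) g=3 f=10, (0,3) g=2 f=10, (0,4) g=1 f=10, (2,2) g=3 f=8, (2,3) g=2 f=8, (2,4) g=1 f=8]; closed=[(1,2), (1,3), (1,4)]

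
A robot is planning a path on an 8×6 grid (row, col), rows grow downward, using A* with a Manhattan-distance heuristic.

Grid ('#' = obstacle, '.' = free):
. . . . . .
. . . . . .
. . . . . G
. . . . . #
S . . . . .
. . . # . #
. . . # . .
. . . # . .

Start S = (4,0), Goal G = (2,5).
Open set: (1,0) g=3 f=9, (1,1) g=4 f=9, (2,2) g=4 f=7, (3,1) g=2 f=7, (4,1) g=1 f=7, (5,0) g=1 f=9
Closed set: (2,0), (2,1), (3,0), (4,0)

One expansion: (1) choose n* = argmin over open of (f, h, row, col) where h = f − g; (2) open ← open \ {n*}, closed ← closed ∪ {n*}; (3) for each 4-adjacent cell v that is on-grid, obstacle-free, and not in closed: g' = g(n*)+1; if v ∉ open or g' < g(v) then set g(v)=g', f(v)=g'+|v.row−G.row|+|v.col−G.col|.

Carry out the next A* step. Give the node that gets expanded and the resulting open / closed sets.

expanded=(2,2); open=[(1,0) g=3 f=9, (1,1) g=4 f=9, (1,2) g=5 f=9, (2,3) g=5 f=7, (3,1) g=2 f=7, (3,2) g=5 f=9, (4,1) g=1 f=7, (5,0) g=1 f=9]; closed=[(2,0), (2,1), (2,2), (3,0), (4,0)]

step 1: expand (2,2) (f=7, h=3) → closed; open now [(1,0) g=3 f=9, (1,1) g=4 f=9, (1,2) g=5 f=9, (2,3) g=5 f=7, (3,1) g=2 f=7, (3,2) g=5 f=9, (4,1) g=1 f=7, (5,0) g=1 f=9]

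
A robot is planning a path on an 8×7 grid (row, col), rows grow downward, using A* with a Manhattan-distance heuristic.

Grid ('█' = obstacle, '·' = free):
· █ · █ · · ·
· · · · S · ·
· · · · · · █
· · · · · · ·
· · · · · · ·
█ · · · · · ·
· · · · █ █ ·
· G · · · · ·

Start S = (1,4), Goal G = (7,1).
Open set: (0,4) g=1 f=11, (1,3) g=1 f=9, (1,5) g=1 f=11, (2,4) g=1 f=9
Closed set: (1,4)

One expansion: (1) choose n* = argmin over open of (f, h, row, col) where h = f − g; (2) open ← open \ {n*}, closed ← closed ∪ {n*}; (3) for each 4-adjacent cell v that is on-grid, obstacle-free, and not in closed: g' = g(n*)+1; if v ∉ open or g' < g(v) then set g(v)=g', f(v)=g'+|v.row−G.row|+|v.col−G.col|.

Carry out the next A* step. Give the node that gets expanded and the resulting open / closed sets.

step 1: expand (1,3) (f=9, h=8) → closed; open now [(0,4) g=1 f=11, (1,2) g=2 f=9, (1,5) g=1 f=11, (2,3) g=2 f=9, (2,4) g=1 f=9]

expanded=(1,3); open=[(0,4) g=1 f=11, (1,2) g=2 f=9, (1,5) g=1 f=11, (2,3) g=2 f=9, (2,4) g=1 f=9]; closed=[(1,3), (1,4)]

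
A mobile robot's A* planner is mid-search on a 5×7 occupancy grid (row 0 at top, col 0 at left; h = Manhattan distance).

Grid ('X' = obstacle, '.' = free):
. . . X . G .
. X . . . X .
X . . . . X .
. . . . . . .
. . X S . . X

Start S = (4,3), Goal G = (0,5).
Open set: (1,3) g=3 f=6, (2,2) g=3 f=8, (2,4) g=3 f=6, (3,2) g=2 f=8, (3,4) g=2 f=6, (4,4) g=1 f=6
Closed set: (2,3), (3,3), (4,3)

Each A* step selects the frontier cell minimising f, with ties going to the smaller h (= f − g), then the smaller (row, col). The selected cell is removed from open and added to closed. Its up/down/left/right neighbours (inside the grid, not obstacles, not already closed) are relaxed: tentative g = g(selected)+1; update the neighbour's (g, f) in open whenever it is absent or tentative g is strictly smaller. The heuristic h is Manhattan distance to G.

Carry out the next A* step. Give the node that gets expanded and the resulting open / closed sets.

step 1: expand (1,3) (f=6, h=3) → closed; open now [(1,2) g=4 f=8, (1,4) g=4 f=6, (2,2) g=3 f=8, (2,4) g=3 f=6, (3,2) g=2 f=8, (3,4) g=2 f=6, (4,4) g=1 f=6]

expanded=(1,3); open=[(1,2) g=4 f=8, (1,4) g=4 f=6, (2,2) g=3 f=8, (2,4) g=3 f=6, (3,2) g=2 f=8, (3,4) g=2 f=6, (4,4) g=1 f=6]; closed=[(1,3), (2,3), (3,3), (4,3)]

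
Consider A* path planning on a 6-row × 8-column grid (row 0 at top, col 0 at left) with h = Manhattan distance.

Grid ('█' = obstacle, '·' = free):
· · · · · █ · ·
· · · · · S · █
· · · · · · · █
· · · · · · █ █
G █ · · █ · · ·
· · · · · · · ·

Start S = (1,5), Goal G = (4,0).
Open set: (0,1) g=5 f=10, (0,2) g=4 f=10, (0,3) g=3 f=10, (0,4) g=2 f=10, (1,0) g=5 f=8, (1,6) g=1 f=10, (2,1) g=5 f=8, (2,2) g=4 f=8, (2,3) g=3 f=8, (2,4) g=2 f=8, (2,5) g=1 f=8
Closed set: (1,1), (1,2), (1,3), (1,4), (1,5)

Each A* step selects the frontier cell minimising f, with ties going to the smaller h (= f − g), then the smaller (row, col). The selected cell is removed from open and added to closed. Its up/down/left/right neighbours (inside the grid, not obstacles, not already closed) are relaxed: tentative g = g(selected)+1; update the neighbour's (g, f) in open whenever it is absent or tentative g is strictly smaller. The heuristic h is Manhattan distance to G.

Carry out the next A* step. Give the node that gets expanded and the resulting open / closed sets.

expanded=(1,0); open=[(0,0) g=6 f=10, (0,1) g=5 f=10, (0,2) g=4 f=10, (0,3) g=3 f=10, (0,4) g=2 f=10, (1,6) g=1 f=10, (2,0) g=6 f=8, (2,1) g=5 f=8, (2,2) g=4 f=8, (2,3) g=3 f=8, (2,4) g=2 f=8, (2,5) g=1 f=8]; closed=[(1,0), (1,1), (1,2), (1,3), (1,4), (1,5)]

step 1: expand (1,0) (f=8, h=3) → closed; open now [(0,0) g=6 f=10, (0,1) g=5 f=10, (0,2) g=4 f=10, (0,3) g=3 f=10, (0,4) g=2 f=10, (1,6) g=1 f=10, (2,0) g=6 f=8, (2,1) g=5 f=8, (2,2) g=4 f=8, (2,3) g=3 f=8, (2,4) g=2 f=8, (2,5) g=1 f=8]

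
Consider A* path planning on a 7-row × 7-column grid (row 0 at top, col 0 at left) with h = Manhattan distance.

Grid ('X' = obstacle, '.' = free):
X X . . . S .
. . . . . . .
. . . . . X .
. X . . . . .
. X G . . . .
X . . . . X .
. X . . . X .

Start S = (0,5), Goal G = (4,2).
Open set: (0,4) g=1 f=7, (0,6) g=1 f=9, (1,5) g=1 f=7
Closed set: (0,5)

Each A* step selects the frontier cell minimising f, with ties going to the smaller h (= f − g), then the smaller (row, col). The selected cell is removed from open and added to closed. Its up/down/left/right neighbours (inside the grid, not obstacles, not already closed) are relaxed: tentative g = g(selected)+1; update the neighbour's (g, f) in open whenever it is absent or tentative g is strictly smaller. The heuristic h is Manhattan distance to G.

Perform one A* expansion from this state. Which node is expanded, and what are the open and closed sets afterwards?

step 1: expand (0,4) (f=7, h=6) → closed; open now [(0,3) g=2 f=7, (0,6) g=1 f=9, (1,4) g=2 f=7, (1,5) g=1 f=7]

expanded=(0,4); open=[(0,3) g=2 f=7, (0,6) g=1 f=9, (1,4) g=2 f=7, (1,5) g=1 f=7]; closed=[(0,4), (0,5)]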